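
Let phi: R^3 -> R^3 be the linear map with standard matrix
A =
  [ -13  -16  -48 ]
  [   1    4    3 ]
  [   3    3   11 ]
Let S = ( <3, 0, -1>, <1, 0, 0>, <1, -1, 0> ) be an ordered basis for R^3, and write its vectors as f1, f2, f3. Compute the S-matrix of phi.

[[2, -3, 0], [3, -3, 0], [0, -1, 3]]

With P the matrix whose columns are f1, ..., f3, [phi]_S = P^(-1) A P.
Column by column: phi(f1) = A f1 = <9, 0, -2>; its S-coordinates <2, 3, 0> give column 1.
Continuing for each basis vector yields [phi]_S = [[2, -3, 0], [3, -3, 0], [0, -1, 3]].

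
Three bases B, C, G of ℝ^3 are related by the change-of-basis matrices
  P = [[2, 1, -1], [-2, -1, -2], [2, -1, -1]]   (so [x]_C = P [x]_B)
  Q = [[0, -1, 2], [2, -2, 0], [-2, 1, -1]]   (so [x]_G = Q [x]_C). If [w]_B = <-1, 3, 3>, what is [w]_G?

<-9, 10, 5>

Composing the changes, [w]_G = Q P [w]_B.
Q P = [[6, -1, 0], [8, 4, 2], [-8, -2, 1]]; applying this to <-1, 3, 3> gives <-9, 10, 5>.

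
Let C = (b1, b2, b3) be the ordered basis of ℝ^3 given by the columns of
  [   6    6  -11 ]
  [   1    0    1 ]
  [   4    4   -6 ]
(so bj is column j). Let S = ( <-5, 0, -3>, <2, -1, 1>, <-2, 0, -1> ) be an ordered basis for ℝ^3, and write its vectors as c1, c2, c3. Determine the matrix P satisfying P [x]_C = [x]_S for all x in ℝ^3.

[[-2, -2, 1], [-1, 0, -1], [1, 2, 2]]

Let M have columns bj and N have columns cj. Then for every x, N [x]_S = x = M [x]_C, so P = N^(-1) M.
Since det N = 1, N^(-1) has integer entries; multiplying gives P = [[-2, -2, 1], [-1, 0, -1], [1, 2, 2]].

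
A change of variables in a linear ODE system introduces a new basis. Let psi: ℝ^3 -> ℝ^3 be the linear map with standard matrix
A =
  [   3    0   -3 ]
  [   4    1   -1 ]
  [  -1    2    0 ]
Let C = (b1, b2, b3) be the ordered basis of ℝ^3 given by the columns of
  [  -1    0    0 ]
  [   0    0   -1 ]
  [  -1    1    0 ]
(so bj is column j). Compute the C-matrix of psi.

[[0, 3, 0], [1, 3, -2], [3, 1, 1]]

The j-th column of [psi]_C is [psi(bj)]_C.
psi(b1) = A b1 = (0, -3, 1) = 0·b1 + b2 + 3b3, so column 1 is (0, 1, 3).
Repeating for b2, b3 and assembling the columns gives [[0, 3, 0], [1, 3, -2], [3, 1, 1]].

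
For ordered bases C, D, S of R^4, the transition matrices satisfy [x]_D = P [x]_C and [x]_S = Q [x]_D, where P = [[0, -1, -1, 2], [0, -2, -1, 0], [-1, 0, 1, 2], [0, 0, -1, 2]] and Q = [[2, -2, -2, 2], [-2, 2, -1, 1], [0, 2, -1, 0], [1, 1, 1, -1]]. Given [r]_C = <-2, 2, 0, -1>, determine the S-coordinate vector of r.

<-4, -2, -8, -6>

First [r]_D = P [r]_C = <-4, -4, 0, -2>.
Then [r]_S = Q [r]_D = <-4, -2, -8, -6>.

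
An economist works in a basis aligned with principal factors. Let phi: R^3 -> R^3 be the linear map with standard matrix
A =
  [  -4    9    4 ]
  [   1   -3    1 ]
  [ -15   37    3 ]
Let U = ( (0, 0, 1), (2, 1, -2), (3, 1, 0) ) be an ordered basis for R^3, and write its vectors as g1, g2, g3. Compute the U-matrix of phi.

[[1, -3, -2], [-1, -2, 3], [2, -1, -3]]

The j-th column of [phi]_U is [phi(gj)]_U.
phi(g1) = A g1 = (4, 1, 3) = g1 - g2 + 2g3, so column 1 is (1, -1, 2).
Repeating for g2, g3 and assembling the columns gives [[1, -3, -2], [-1, -2, 3], [2, -1, -3]].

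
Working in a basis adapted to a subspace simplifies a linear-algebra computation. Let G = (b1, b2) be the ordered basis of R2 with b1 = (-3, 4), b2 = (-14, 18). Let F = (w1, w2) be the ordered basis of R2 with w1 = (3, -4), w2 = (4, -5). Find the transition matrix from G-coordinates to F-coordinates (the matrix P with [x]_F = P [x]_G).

Column j of P is [bj]_F, since P maps G-coordinates to F-coordinates.
Expressing b1 in F: b1 = -w1 + 0·w2, so column 1 of P is (-1, 0).
Doing the same for each bj gives P = [[-1, -2], [0, -2]].

[[-1, -2], [0, -2]]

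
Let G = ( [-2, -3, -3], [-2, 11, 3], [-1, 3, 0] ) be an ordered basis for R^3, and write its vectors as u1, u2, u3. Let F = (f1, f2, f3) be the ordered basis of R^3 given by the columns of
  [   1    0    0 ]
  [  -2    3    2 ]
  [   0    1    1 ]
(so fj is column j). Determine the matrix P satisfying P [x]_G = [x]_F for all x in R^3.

[[-2, -2, -1], [-1, 1, 1], [-2, 2, -1]]

Take x = uj: its G-coordinates are the j-th standard unit vector, so P e_j — column j of P — equals [uj]_F.
u1 = -2f1 - f2 - 2f3, giving column 1 = [-2, -1, -2]; repeating for each j gives P = [[-2, -2, -1], [-1, 1, 1], [-2, 2, -1]].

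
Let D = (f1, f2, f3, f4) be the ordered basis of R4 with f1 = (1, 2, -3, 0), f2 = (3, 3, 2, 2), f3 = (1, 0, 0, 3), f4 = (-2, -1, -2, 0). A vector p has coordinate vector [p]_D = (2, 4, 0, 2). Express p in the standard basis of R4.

The coordinates say p = 2f1 + 4f2 + 0·f3 + 2f4; adding the scaled basis vectors gives (10, 14, -2, 8).

(10, 14, -2, 8)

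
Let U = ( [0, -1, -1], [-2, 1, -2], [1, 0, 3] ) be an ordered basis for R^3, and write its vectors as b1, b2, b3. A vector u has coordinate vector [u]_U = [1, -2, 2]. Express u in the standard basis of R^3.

[6, -3, 9]

The coordinates say u = b1 - 2b2 + 2b3; adding the scaled basis vectors gives [6, -3, 9].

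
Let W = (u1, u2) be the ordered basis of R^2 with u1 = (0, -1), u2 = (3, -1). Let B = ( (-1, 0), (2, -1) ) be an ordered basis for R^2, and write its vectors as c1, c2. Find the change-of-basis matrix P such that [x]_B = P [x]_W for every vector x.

Take x = uj: its W-coordinates are the j-th standard unit vector, so P e_j — column j of P — equals [uj]_B.
u1 = 2c1 + c2, giving column 1 = (2, 1); repeating for each j gives P = [[2, -1], [1, 1]].

[[2, -1], [1, 1]]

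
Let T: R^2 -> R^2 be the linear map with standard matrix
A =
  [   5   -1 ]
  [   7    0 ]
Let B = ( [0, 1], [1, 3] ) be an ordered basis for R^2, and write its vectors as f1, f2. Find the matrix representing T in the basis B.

The j-th column of [T]_B is [T(fj)]_B.
T(f1) = A f1 = [-1, 0] = 3f1 - f2, so column 1 is [3, -1].
Repeating for f2 and assembling the columns gives [[3, 1], [-1, 2]].

[[3, 1], [-1, 2]]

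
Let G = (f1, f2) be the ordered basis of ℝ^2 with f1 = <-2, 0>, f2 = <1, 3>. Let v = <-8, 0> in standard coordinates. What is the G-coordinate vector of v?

Write v = c_1 f1 + c_2 f2 and solve for the c_i.
System: -2c_1 + c_2 = -8, 0c_1 + 3c_2 = 0; solving gives c_1 = 4, c_2 = 0.
Check: 4f1 + 0·f2 = <-8, 0>.

<4, 0>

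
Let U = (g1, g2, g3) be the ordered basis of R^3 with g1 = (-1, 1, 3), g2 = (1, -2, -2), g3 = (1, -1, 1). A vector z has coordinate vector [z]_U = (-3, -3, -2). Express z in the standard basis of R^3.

The coordinates say z = -3g1 - 3g2 - 2g3; adding the scaled basis vectors gives (-2, 5, -5).

(-2, 5, -5)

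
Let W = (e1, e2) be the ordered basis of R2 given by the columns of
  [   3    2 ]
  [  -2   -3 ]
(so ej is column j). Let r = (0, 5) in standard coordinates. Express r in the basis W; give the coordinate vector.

(2, -3)

[r]_W is the unique c with M c = r, where M has columns e1, e2.
System: 3c_1 + 2c_2 = 0, -2c_1 - 3c_2 = 5; solving gives c_1 = 2, c_2 = -3.
Check: 2e1 - 3e2 = (0, 5).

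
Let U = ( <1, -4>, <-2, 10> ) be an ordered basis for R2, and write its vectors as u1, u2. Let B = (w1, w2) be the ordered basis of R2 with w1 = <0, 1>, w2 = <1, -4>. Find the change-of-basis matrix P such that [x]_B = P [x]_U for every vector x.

Let M have columns uj and N have columns wj. Then for every x, N [x]_B = x = M [x]_U, so P = N^(-1) M.
Since det N = -1, N^(-1) has integer entries; multiplying gives P = [[0, 2], [1, -2]].

[[0, 2], [1, -2]]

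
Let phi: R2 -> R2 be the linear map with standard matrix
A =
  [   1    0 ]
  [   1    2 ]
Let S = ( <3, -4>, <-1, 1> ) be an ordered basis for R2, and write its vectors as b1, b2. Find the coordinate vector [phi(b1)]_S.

Column 1 of [phi]_S is the S-coordinate vector of phi(b1).
In standard coordinates phi(b1) = A b1 = <3, -5>.
Converting to S: <3, -5> = 2b1 + 3b2, so the coordinate vector is <2, 3>.

<2, 3>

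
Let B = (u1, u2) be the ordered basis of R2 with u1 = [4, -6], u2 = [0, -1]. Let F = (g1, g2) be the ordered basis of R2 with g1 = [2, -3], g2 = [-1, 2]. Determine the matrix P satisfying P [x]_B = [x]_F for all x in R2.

[[2, -1], [0, -2]]

Let M have columns uj and N have columns gj. Then for every x, N [x]_F = x = M [x]_B, so P = N^(-1) M.
Since det N = 1, N^(-1) has integer entries; multiplying gives P = [[2, -1], [0, -2]].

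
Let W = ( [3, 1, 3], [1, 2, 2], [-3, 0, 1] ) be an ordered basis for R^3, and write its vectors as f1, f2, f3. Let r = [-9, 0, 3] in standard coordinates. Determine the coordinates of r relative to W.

[r]_W is the unique c with M c = r, where M has columns f1, ..., f3.
Row-reducing the augmented matrix [M | r] gives c = (0, 0, 3).
Check: 0·f1 + 0·f2 + 3f3 = [-9, 0, 3].

[0, 0, 3]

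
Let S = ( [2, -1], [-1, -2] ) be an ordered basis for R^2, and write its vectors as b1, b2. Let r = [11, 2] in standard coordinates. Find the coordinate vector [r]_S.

[4, -3]

Write r = c_1 b1 + c_2 b2 and solve for the c_i.
System: 2c_1 - c_2 = 11, -c_1 - 2c_2 = 2; solving gives c_1 = 4, c_2 = -3.
Check: 4b1 - 3b2 = [11, 2].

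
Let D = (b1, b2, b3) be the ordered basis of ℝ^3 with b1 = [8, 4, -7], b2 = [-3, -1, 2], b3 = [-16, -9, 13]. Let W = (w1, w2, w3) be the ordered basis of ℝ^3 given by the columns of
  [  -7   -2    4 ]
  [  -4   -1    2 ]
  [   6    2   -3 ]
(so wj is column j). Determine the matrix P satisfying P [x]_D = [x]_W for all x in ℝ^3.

Let M have columns bj and N have columns wj. Then for every x, N [x]_W = x = M [x]_D, so P = N^(-1) M.
Since det N = -1, N^(-1) has integer entries; multiplying gives P = [[0, -1, 2], [-2, 1, -1], [1, -2, -1]].

[[0, -1, 2], [-2, 1, -1], [1, -2, -1]]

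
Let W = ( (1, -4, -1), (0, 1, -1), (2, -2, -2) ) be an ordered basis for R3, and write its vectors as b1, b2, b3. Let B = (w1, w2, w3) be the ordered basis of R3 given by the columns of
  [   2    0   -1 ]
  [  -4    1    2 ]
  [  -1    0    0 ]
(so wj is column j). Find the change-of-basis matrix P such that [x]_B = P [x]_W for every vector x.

Take x = bj: its W-coordinates are the j-th standard unit vector, so P e_j — column j of P — equals [bj]_B.
b1 = w1 - 2w2 + w3, giving column 1 = (1, -2, 1); repeating for each j gives P = [[1, 1, 2], [-2, 1, 2], [1, 2, 2]].

[[1, 1, 2], [-2, 1, 2], [1, 2, 2]]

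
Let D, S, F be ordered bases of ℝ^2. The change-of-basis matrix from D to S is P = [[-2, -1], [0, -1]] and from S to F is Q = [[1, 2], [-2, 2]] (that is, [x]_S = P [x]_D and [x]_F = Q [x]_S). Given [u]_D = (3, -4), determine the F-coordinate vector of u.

Apply P to get S-coordinates (-2, 4), then Q to get F-coordinates.
The result is [u]_F = (6, 12).

(6, 12)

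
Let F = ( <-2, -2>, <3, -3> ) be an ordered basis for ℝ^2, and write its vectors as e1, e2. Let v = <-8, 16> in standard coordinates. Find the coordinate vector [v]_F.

<-2, -4>

[v]_F is the unique c with M c = v, where M has columns e1, e2.
System: -2c_1 + 3c_2 = -8, -2c_1 - 3c_2 = 16; solving gives c_1 = -2, c_2 = -4.
Check: -2e1 - 4e2 = <-8, 16>.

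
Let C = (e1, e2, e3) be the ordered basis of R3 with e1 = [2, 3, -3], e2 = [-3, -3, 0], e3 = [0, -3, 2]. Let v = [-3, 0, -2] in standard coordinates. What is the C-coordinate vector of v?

Write v = c_1 e1 + ... + c_3 e3 and solve for the c_i.
Gaussian elimination on [M | v] yields c = (0, 1, -1).
Check: 0·e1 + e2 - e3 = [-3, 0, -2].

[0, 1, -1]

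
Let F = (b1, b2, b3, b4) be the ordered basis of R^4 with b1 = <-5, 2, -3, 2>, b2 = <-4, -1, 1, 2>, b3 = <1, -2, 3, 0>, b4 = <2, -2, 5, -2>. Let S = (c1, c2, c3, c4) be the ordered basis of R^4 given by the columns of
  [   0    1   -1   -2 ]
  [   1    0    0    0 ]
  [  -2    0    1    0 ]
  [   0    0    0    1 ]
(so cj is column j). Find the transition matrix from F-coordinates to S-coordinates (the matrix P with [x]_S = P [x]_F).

[[2, -1, -2, -2], [0, -1, 0, -1], [1, -1, -1, 1], [2, 2, 0, -2]]

Column j of P is [bj]_S, since P maps F-coordinates to S-coordinates.
Expressing b1 in S: b1 = 2c1 + 0·c2 + c3 + 2c4, so column 1 of P is <2, 0, 1, 2>.
Doing the same for each bj gives P = [[2, -1, -2, -2], [0, -1, 0, -1], [1, -1, -1, 1], [2, 2, 0, -2]].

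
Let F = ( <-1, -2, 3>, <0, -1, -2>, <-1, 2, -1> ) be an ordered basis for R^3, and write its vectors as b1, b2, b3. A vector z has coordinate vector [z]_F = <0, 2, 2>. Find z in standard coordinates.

<-2, 2, -6>

The coordinates say z = 0·b1 + 2b2 + 2b3; adding the scaled basis vectors gives <-2, 2, -6>.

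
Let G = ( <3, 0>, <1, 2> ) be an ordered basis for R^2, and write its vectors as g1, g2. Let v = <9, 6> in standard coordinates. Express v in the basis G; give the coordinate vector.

Write v = c_1 g1 + c_2 g2 and solve for the c_i.
System: 3c_1 + c_2 = 9, 0c_1 + 2c_2 = 6; solving gives c_1 = 2, c_2 = 3.
Check: 2g1 + 3g2 = <9, 6>.

<2, 3>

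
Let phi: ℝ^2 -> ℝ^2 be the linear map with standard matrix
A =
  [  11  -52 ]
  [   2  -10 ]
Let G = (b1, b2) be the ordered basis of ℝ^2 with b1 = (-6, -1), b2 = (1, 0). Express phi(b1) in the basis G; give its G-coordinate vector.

(2, -2)

Compute phi(b1) = A b1 = (-14, -2) in standard coordinates.
Then write this in G-coordinates: solve for y in y_1 b1 + y_2 b2 = (-14, -2).
This gives y = (2, -2), which is column 1 of [phi]_G.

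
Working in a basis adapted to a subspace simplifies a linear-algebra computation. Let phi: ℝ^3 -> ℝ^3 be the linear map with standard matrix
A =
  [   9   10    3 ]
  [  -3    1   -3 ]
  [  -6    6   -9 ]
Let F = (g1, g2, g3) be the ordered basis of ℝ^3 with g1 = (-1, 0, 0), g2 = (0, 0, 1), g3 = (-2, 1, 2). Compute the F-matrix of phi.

[[3, 3, 0], [0, -3, -2], [3, -3, 1]]

The j-th column of [phi]_F is [phi(gj)]_F.
phi(g1) = A g1 = (-9, 3, 6) = 3g1 + 0·g2 + 3g3, so column 1 is (3, 0, 3).
Repeating for g2, g3 and assembling the columns gives [[3, 3, 0], [0, -3, -2], [3, -3, 1]].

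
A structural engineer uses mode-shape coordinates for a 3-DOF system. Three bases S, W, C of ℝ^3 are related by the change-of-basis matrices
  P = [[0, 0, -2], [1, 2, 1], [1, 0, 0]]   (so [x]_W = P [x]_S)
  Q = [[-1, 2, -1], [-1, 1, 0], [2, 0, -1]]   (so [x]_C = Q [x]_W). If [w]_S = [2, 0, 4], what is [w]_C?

Apply P to get W-coordinates [-8, 6, 2], then Q to get C-coordinates.
The result is [w]_C = [18, 14, -18].

[18, 14, -18]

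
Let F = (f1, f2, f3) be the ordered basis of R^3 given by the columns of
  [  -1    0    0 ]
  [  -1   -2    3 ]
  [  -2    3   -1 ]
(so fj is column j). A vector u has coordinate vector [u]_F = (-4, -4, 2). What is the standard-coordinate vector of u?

By definition u = -4f1 - 4f2 + 2f3.
Summing componentwise gives (4, 18, -6).

(4, 18, -6)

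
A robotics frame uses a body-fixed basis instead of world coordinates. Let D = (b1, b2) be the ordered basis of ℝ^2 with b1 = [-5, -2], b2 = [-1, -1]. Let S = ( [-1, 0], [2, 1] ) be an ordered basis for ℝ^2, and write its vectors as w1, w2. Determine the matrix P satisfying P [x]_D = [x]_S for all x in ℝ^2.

[[1, -1], [-2, -1]]

Let M have columns bj and N have columns wj. Then for every x, N [x]_S = x = M [x]_D, so P = N^(-1) M.
Since det N = -1, N^(-1) has integer entries; multiplying gives P = [[1, -1], [-2, -1]].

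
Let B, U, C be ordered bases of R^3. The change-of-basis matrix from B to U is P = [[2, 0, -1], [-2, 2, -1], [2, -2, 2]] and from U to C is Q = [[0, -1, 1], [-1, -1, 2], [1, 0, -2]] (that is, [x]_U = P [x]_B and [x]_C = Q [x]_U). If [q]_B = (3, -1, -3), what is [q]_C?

Composing the changes, [q]_C = Q P [q]_B.
Q P = [[4, -4, 3], [4, -6, 6], [-2, 4, -5]]; applying this to (3, -1, -3) gives (7, 0, 5).

(7, 0, 5)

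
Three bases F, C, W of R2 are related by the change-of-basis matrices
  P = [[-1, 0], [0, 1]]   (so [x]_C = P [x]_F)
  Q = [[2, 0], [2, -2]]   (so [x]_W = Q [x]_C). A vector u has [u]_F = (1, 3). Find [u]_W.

(-2, -8)

First [u]_C = P [u]_F = (-1, 3).
Then [u]_W = Q [u]_C = (-2, -8).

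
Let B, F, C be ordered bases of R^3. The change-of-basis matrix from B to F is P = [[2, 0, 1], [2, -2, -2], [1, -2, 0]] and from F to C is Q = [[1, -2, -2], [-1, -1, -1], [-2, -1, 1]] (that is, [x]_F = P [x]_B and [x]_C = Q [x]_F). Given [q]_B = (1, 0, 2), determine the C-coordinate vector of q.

Apply P to get F-coordinates (4, -2, 1), then Q to get C-coordinates.
The result is [q]_C = (6, -3, -5).

(6, -3, -5)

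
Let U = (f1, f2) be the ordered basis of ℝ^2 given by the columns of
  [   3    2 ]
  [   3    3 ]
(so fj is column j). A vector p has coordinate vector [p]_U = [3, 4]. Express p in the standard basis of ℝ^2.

The coordinates say p = 3f1 + 4f2; adding the scaled basis vectors gives [17, 21].

[17, 21]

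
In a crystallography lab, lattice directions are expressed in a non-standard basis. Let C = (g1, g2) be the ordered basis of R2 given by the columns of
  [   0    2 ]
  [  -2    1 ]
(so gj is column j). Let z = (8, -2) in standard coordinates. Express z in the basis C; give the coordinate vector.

(3, 4)

Write z = c_1 g1 + c_2 g2 and solve for the c_i.
System: 0c_1 + 2c_2 = 8, -2c_1 + c_2 = -2; solving gives c_1 = 3, c_2 = 4.
Check: 3g1 + 4g2 = (8, -2).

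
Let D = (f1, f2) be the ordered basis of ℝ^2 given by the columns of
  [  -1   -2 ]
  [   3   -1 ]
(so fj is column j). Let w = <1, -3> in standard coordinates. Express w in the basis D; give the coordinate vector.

<-1, 0>

We seek scalars with c_1 f1 + c_2 f2 = w; equivalently solve M c = w where the columns of M are f1, f2.
System: -c_1 - 2c_2 = 1, 3c_1 - c_2 = -3; solving gives c_1 = -1, c_2 = 0.
Check: -f1 + 0·f2 = <1, -3>.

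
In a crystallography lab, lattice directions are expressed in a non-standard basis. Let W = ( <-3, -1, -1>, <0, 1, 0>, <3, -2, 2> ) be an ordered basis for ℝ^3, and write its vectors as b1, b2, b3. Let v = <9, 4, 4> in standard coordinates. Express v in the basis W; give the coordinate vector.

<-2, 4, 1>

[v]_W is the unique c with M c = v, where M has columns b1, ..., b3.
Gaussian elimination on [M | v] yields c = (-2, 4, 1).
Check: -2b1 + 4b2 + b3 = <9, 4, 4>.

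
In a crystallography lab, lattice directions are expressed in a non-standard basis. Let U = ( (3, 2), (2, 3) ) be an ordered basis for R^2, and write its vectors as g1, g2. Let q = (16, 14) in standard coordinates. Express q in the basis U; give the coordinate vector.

[q]_U is the unique c with M c = q, where M has columns g1, g2.
System: 3c_1 + 2c_2 = 16, 2c_1 + 3c_2 = 14; solving gives c_1 = 4, c_2 = 2.
Check: 4g1 + 2g2 = (16, 14).

(4, 2)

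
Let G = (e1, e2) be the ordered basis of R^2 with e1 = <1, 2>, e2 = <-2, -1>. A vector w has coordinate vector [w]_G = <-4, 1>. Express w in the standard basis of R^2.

<-6, -9>

By definition w = -4e1 + e2.
Summing componentwise gives <-6, -9>.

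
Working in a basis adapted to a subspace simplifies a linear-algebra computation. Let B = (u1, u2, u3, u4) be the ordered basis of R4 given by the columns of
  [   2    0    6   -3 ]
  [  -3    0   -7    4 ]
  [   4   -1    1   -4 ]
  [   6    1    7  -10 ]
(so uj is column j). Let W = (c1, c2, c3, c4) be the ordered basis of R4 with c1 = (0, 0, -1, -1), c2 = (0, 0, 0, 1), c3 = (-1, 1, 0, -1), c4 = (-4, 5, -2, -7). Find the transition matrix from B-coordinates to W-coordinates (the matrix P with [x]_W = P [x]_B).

[[-2, 1, 1, 2], [-1, 2, -1, -2], [2, 0, -2, -1], [-1, 0, -1, 1]]

Take x = uj: its B-coordinates are the j-th standard unit vector, so P e_j — column j of P — equals [uj]_W.
u1 = -2c1 - c2 + 2c3 - c4, giving column 1 = (-2, -1, 2, -1); repeating for each j gives P = [[-2, 1, 1, 2], [-1, 2, -1, -2], [2, 0, -2, -1], [-1, 0, -1, 1]].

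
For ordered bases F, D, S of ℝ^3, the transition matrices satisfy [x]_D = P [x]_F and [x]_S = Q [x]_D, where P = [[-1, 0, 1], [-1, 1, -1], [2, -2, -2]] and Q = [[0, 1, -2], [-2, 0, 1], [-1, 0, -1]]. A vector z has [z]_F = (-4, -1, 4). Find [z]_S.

(27, -30, 6)

Composing the changes, [z]_S = Q P [z]_F.
Q P = [[-5, 5, 3], [4, -2, -4], [-1, 2, 1]]; applying this to (-4, -1, 4) gives (27, -30, 6).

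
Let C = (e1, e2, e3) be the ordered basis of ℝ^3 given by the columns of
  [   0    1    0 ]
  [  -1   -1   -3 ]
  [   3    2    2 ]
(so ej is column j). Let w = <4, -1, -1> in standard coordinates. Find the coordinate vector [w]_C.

[w]_C is the unique c with M c = w, where M has columns e1, ..., e3.
Gaussian elimination on [M | w] yields c = (-3, 4, 0).
Check: -3e1 + 4e2 + 0·e3 = <4, -1, -1>.

<-3, 4, 0>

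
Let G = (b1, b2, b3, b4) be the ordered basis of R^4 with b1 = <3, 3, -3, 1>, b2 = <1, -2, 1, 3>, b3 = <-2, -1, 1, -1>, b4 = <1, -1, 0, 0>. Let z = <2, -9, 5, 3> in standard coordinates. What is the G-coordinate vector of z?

[z]_G is the unique c with M c = z, where M has columns b1, ..., b4.
Solving this 4x4 system gives c = (-2, 1, -2, 3).
Check: -2b1 + b2 - 2b3 + 3b4 = <2, -9, 5, 3>.

<-2, 1, -2, 3>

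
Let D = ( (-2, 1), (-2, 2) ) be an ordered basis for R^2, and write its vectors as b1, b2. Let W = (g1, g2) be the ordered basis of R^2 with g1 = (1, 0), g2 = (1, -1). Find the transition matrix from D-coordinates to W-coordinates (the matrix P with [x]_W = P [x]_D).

Column j of P is [bj]_W, since P maps D-coordinates to W-coordinates.
Expressing b1 in W: b1 = -g1 - g2, so column 1 of P is (-1, -1).
Doing the same for each bj gives P = [[-1, 0], [-1, -2]].

[[-1, 0], [-1, -2]]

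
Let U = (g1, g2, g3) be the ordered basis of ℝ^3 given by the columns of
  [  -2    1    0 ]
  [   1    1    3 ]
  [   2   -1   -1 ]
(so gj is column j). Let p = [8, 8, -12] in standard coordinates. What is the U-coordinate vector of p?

[p]_U is the unique c with M c = p, where M has columns g1, ..., g3.
Solving this 3x3 system gives c = (-4, 0, 4).
Check: -4g1 + 0·g2 + 4g3 = [8, 8, -12].

[-4, 0, 4]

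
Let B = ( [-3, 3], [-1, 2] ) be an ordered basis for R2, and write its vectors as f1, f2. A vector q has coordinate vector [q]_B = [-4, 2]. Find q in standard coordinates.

The coordinates say q = -4f1 + 2f2; adding the scaled basis vectors gives [10, -8].

[10, -8]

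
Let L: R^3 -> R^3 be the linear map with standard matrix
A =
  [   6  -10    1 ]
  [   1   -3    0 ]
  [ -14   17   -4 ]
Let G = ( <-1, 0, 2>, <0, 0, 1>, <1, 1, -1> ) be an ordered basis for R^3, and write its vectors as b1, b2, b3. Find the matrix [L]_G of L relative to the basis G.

Let P have columns b1, ..., b3. Then [L]_G = P^(-1) A P.
Here det P = 1, so P^(-1) is integer; computing A P first and then P^(-1)(A P) gives [[3, -1, 3], [-1, -2, -1], [-1, 0, -2]].

[[3, -1, 3], [-1, -2, -1], [-1, 0, -2]]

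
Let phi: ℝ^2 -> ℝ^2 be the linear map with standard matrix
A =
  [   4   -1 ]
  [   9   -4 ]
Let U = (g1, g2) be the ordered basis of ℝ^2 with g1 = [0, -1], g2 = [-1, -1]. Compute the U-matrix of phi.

With P the matrix whose columns are g1, g2, [phi]_U = P^(-1) A P.
Column by column: phi(g1) = A g1 = [1, 4]; its U-coordinates [-3, -1] give column 1.
Continuing for each basis vector yields [phi]_U = [[-3, 2], [-1, 3]].

[[-3, 2], [-1, 3]]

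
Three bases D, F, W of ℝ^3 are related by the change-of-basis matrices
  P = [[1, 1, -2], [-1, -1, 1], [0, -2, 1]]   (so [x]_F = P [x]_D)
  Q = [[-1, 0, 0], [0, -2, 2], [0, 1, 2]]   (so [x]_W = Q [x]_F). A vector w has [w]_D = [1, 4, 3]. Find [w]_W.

[1, -6, -12]

First [w]_F = P [w]_D = [-1, -2, -5].
Then [w]_W = Q [w]_F = [1, -6, -12].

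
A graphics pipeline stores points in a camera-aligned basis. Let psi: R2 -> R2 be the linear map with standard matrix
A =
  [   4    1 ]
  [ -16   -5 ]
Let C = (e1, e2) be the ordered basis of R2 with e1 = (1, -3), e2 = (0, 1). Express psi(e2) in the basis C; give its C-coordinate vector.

Column 2 of [psi]_C is the C-coordinate vector of psi(e2).
In standard coordinates psi(e2) = A e2 = (1, -5).
Converting to C: (1, -5) = e1 - 2e2, so the coordinate vector is (1, -2).

(1, -2)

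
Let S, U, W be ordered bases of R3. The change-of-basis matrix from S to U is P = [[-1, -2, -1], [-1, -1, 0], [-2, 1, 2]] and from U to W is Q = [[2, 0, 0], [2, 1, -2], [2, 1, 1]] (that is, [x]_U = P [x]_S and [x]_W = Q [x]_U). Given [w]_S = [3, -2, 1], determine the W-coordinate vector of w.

Composing the changes, [w]_W = Q P [w]_S.
Q P = [[-2, -4, -2], [1, -7, -6], [-5, -4, 0]]; applying this to [3, -2, 1] gives [0, 11, -7].

[0, 11, -7]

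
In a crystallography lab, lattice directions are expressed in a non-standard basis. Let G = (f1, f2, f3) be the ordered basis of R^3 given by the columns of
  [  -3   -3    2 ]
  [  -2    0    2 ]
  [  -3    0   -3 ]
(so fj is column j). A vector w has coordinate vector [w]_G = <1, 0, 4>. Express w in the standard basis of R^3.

w = M [w]_G, where M has columns f1, ..., f3.
Carrying out the matrix-vector product, w = <5, 6, -15>.

<5, 6, -15>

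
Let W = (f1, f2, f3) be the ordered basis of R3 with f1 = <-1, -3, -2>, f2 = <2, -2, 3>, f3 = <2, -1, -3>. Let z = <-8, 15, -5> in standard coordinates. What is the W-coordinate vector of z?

We seek scalars with c_1 f1 + ... + c_3 f3 = z; equivalently solve M c = z where the columns of M are f1, ..., f3.
Row-reducing the augmented matrix [M | z] gives c = (-2, -4, -1).
Check: -2f1 - 4f2 - f3 = <-8, 15, -5>.

<-2, -4, -1>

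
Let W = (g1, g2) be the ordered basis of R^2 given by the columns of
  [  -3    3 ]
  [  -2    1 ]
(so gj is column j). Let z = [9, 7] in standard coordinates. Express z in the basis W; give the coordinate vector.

[-4, -1]

Write z = c_1 g1 + c_2 g2 and solve for the c_i.
System: -3c_1 + 3c_2 = 9, -2c_1 + c_2 = 7; solving gives c_1 = -4, c_2 = -1.
Check: -4g1 - g2 = [9, 7].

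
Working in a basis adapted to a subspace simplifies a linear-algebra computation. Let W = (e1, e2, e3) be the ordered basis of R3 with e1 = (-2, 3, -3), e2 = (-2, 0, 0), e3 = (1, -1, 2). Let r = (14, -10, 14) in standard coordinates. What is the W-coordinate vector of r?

[r]_W is the unique c with M c = r, where M has columns e1, ..., e3.
Row-reducing the augmented matrix [M | r] gives c = (-2, -3, 4).
Check: -2e1 - 3e2 + 4e3 = (14, -10, 14).

(-2, -3, 4)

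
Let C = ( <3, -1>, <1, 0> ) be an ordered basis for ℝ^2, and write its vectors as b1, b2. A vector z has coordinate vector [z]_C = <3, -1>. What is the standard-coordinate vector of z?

<8, -3>

The coordinates say z = 3b1 - b2; adding the scaled basis vectors gives <8, -3>.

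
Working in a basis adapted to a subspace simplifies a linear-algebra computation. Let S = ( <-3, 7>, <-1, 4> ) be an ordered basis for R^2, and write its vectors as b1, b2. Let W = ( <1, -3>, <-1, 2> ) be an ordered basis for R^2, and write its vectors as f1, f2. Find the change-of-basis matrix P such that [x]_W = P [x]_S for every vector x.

Column j of P is [bj]_W, since P maps S-coordinates to W-coordinates.
Expressing b1 in W: b1 = -f1 + 2f2, so column 1 of P is <-1, 2>.
Doing the same for each bj gives P = [[-1, -2], [2, -1]].

[[-1, -2], [2, -1]]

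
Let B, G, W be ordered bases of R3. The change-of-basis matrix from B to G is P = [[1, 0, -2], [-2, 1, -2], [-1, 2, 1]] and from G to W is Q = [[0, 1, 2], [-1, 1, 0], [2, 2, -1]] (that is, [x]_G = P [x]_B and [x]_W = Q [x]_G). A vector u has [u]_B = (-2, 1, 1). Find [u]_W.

(13, 7, -7)

Apply P to get G-coordinates (-4, 3, 5), then Q to get W-coordinates.
The result is [u]_W = (13, 7, -7).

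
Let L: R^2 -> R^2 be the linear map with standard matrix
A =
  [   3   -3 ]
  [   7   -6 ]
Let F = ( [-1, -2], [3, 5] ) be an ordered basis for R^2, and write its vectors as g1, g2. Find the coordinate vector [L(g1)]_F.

Compute L(g1) = A g1 = [3, 5] in standard coordinates.
Then write this in F-coordinates: solve for y in y_1 g1 + y_2 g2 = [3, 5].
This gives y = [0, 1], which is column 1 of [L]_F.

[0, 1]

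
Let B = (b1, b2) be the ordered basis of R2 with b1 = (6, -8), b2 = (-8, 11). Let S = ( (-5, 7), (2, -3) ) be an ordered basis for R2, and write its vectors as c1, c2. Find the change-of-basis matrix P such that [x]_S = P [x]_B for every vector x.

Column j of P is [bj]_S, since P maps B-coordinates to S-coordinates.
Expressing b1 in S: b1 = -2c1 - 2c2, so column 1 of P is (-2, -2).
Doing the same for each bj gives P = [[-2, 2], [-2, 1]].

[[-2, 2], [-2, 1]]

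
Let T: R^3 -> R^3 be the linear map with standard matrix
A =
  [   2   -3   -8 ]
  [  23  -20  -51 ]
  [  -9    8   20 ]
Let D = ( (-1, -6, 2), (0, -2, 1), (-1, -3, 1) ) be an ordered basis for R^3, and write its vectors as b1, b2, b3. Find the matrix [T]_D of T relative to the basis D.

[[3, 1, 3], [-2, 1, 1], [-3, 1, -2]]

With P the matrix whose columns are b1, ..., b3, [T]_D = P^(-1) A P.
Column by column: T(b1) = A b1 = (0, -5, 1); its D-coordinates (3, -2, -3) give column 1.
Continuing for each basis vector yields [T]_D = [[3, 1, 3], [-2, 1, 1], [-3, 1, -2]].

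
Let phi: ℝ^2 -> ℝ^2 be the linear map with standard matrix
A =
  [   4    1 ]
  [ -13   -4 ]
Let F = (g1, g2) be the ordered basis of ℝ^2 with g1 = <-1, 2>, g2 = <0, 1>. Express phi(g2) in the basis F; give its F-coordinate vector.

<-1, -2>

Compute phi(g2) = A g2 = <1, -4> in standard coordinates.
Then write this in F-coordinates: solve for y in y_1 g1 + y_2 g2 = <1, -4>.
This gives y = <-1, -2>, which is column 2 of [phi]_F.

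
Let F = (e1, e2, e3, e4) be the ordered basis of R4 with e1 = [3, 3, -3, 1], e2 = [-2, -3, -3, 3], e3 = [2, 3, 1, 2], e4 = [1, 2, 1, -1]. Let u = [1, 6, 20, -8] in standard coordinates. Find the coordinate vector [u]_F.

We seek scalars with c_1 e1 + ... + c_4 e4 = u; equivalently solve M c = u where the columns of M are e1, ..., e4.
Gaussian elimination on [M | u] yields c = (-3, -3, 2, 0).
Check: -3e1 - 3e2 + 2e3 + 0·e4 = [1, 6, 20, -8].

[-3, -3, 2, 0]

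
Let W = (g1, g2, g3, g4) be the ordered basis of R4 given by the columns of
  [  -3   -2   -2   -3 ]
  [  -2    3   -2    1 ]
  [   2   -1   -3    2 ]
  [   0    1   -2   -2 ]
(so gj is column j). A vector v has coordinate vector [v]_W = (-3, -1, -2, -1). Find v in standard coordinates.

v = M [v]_W, where M has columns g1, ..., g4.
Carrying out the matrix-vector product, v = (18, 6, -1, 5).

(18, 6, -1, 5)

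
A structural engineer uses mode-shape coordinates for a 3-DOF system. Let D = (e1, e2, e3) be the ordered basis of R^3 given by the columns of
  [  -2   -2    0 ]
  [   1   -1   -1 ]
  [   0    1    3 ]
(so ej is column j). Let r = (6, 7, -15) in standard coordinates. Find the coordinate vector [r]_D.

(0, -3, -4)

[r]_D is the unique c with M c = r, where M has columns e1, ..., e3.
Row-reducing the augmented matrix [M | r] gives c = (0, -3, -4).
Check: 0·e1 - 3e2 - 4e3 = (6, 7, -15).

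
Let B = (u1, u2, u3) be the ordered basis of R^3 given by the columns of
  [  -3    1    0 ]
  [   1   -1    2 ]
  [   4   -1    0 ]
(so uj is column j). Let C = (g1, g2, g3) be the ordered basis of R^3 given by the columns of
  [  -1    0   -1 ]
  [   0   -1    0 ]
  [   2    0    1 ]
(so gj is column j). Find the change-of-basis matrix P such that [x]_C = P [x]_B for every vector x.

[[1, 0, 0], [-1, 1, -2], [2, -1, 0]]

Take x = uj: its B-coordinates are the j-th standard unit vector, so P e_j — column j of P — equals [uj]_C.
u1 = g1 - g2 + 2g3, giving column 1 = (1, -1, 2); repeating for each j gives P = [[1, 0, 0], [-1, 1, -2], [2, -1, 0]].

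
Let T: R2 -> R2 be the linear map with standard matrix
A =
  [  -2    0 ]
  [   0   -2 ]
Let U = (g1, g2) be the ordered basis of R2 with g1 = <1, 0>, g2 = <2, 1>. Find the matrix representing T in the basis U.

[[-2, 0], [0, -2]]

With P the matrix whose columns are g1, g2, [T]_U = P^(-1) A P.
Column by column: T(g1) = A g1 = <-2, 0>; its U-coordinates <-2, 0> give column 1.
Continuing for each basis vector yields [T]_U = [[-2, 0], [0, -2]].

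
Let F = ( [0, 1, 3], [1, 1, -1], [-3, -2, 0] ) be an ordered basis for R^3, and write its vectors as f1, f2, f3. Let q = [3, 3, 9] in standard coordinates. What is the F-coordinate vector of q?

[2, -3, -2]

[q]_F is the unique c with M c = q, where M has columns f1, ..., f3.
Row-reducing the augmented matrix [M | q] gives c = (2, -3, -2).
Check: 2f1 - 3f2 - 2f3 = [3, 3, 9].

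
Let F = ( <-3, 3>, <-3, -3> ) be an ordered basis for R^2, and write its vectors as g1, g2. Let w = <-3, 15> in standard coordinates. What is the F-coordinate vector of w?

[w]_F is the unique c with M c = w, where M has columns g1, g2.
System: -3c_1 - 3c_2 = -3, 3c_1 - 3c_2 = 15; solving gives c_1 = 3, c_2 = -2.
Check: 3g1 - 2g2 = <-3, 15>.

<3, -2>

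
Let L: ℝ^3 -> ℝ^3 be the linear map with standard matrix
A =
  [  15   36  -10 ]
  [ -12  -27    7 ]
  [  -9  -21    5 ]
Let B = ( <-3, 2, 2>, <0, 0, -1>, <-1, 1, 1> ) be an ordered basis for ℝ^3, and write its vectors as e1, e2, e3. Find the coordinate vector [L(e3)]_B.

<-3, -1, -2>

Column 3 of [L]_B is the B-coordinate vector of L(e3).
In standard coordinates L(e3) = A e3 = <11, -8, -7>.
Converting to B: <11, -8, -7> = -3e1 - e2 - 2e3, so the coordinate vector is <-3, -1, -2>.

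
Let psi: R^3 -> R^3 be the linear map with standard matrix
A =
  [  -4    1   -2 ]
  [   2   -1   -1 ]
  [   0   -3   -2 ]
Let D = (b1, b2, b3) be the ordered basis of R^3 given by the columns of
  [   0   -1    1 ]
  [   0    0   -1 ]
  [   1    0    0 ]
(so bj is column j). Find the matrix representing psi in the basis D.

[[-2, 0, 3], [3, -2, 2], [1, 2, -3]]

The j-th column of [psi]_D is [psi(bj)]_D.
psi(b1) = A b1 = <-2, -1, -2> = -2b1 + 3b2 + b3, so column 1 is <-2, 3, 1>.
Repeating for b2, b3 and assembling the columns gives [[-2, 0, 3], [3, -2, 2], [1, 2, -3]].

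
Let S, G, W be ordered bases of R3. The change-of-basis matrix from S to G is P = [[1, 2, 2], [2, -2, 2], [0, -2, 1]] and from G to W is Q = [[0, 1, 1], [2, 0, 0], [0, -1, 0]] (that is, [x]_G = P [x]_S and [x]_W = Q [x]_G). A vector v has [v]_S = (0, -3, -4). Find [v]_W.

First [v]_G = P [v]_S = (-14, -2, 2).
Then [v]_W = Q [v]_G = (0, -28, 2).

(0, -28, 2)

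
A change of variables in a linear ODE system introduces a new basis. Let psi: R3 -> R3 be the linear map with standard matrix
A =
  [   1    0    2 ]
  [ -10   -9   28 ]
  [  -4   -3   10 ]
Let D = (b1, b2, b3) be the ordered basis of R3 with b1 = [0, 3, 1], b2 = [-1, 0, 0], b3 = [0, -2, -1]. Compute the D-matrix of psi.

Let P have columns b1, ..., b3. Then [psi]_D = P^(-1) A P.
Here det P = -1, so P^(-1) is integer; computing A P first and then P^(-1)(A P) gives [[-1, 2, -2], [-2, 1, 2], [-2, -2, 2]].

[[-1, 2, -2], [-2, 1, 2], [-2, -2, 2]]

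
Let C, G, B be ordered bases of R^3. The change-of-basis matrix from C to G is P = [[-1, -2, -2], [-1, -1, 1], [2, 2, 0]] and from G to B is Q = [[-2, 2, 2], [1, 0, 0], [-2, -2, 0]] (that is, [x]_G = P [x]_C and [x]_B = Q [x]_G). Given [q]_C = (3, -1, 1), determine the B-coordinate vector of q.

(12, -3, 8)

First [q]_G = P [q]_C = (-3, -1, 4).
Then [q]_B = Q [q]_G = (12, -3, 8).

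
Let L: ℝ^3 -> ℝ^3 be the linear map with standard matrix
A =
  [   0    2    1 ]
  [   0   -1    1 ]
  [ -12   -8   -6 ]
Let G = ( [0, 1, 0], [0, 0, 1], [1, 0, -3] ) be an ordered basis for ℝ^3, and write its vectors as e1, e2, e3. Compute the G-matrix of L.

Let P have columns e1, ..., e3. Then [L]_G = P^(-1) A P.
Here det P = 1, so P^(-1) is integer; computing A P first and then P^(-1)(A P) gives [[-1, 1, -3], [-2, -3, -3], [2, 1, -3]].

[[-1, 1, -3], [-2, -3, -3], [2, 1, -3]]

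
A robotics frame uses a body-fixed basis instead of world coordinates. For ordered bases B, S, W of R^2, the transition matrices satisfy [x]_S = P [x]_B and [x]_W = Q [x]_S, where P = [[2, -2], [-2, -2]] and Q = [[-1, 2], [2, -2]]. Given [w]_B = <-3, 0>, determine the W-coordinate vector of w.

<18, -24>

Composing the changes, [w]_W = Q P [w]_B.
Q P = [[-6, -2], [8, 0]]; applying this to <-3, 0> gives <18, -24>.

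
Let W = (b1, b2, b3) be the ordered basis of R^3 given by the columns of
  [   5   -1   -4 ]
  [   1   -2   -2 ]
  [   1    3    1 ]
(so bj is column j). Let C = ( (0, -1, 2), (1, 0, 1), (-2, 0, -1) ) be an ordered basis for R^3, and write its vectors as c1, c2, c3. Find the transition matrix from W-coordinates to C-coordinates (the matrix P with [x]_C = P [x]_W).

[[-1, 2, 2], [1, -1, -2], [-2, 0, 1]]

Take x = bj: its W-coordinates are the j-th standard unit vector, so P e_j — column j of P — equals [bj]_C.
b1 = -c1 + c2 - 2c3, giving column 1 = (-1, 1, -2); repeating for each j gives P = [[-1, 2, 2], [1, -1, -2], [-2, 0, 1]].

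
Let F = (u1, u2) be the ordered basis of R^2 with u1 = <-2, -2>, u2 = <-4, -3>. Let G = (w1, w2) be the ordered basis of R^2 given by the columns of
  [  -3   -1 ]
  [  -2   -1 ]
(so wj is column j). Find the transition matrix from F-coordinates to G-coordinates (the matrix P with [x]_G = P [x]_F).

[[0, 1], [2, 1]]

Take x = uj: its F-coordinates are the j-th standard unit vector, so P e_j — column j of P — equals [uj]_G.
u1 = 0·w1 + 2w2, giving column 1 = <0, 2>; repeating for each j gives P = [[0, 1], [2, 1]].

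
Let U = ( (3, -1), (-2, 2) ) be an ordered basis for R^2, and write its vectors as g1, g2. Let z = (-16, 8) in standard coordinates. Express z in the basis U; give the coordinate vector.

We seek scalars with c_1 g1 + c_2 g2 = z; equivalently solve M c = z where the columns of M are g1, g2.
System: 3c_1 - 2c_2 = -16, -c_1 + 2c_2 = 8; solving gives c_1 = -4, c_2 = 2.
Check: -4g1 + 2g2 = (-16, 8).

(-4, 2)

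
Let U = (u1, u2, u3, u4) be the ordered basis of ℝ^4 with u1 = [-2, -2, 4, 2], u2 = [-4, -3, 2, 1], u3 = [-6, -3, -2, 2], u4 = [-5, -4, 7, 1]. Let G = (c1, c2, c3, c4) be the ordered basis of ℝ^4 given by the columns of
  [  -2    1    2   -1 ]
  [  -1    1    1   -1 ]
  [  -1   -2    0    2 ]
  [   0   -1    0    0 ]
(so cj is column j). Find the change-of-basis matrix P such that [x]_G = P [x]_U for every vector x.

Take x = uj: its U-coordinates are the j-th standard unit vector, so P e_j — column j of P — equals [uj]_G.
u1 = 0·c1 - 2c2 + 0·c3 + 0·c4, giving column 1 = [0, -2, 0, 0]; repeating for each j gives P = [[0, 2, 2, -1], [-2, -1, -2, -1], [0, 1, -1, -2], [0, 1, -2, 2]].

[[0, 2, 2, -1], [-2, -1, -2, -1], [0, 1, -1, -2], [0, 1, -2, 2]]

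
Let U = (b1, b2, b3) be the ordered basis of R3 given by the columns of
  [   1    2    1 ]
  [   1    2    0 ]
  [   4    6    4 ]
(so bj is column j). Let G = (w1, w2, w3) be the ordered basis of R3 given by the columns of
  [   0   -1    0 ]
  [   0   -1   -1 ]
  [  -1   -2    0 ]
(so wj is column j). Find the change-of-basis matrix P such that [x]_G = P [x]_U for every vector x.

Let M have columns bj and N have columns wj. Then for every x, N [x]_G = x = M [x]_U, so P = N^(-1) M.
Since det N = -1, N^(-1) has integer entries; multiplying gives P = [[-2, -2, -2], [-1, -2, -1], [0, 0, 1]].

[[-2, -2, -2], [-1, -2, -1], [0, 0, 1]]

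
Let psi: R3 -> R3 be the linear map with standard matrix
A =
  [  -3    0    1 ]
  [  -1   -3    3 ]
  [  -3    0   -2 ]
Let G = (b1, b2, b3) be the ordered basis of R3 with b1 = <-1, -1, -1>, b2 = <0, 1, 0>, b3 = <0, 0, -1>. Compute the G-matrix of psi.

The j-th column of [psi]_G is [psi(bj)]_G.
psi(b1) = A b1 = <2, 1, 5> = -2b1 - b2 - 3b3, so column 1 is <-2, -1, -3>.
Repeating for b2, b3 and assembling the columns gives [[-2, 0, 1], [-1, -3, -2], [-3, 0, -3]].

[[-2, 0, 1], [-1, -3, -2], [-3, 0, -3]]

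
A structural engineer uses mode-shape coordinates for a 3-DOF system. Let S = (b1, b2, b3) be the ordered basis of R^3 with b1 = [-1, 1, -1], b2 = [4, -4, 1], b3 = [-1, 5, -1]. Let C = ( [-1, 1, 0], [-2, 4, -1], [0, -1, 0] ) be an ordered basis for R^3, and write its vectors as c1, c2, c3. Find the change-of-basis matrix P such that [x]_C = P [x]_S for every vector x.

Column j of P is [bj]_C, since P maps S-coordinates to C-coordinates.
Expressing b1 in C: b1 = -c1 + c2 + 2c3, so column 1 of P is [-1, 1, 2].
Doing the same for each bj gives P = [[-1, -2, -1], [1, -1, 1], [2, -2, -2]].

[[-1, -2, -1], [1, -1, 1], [2, -2, -2]]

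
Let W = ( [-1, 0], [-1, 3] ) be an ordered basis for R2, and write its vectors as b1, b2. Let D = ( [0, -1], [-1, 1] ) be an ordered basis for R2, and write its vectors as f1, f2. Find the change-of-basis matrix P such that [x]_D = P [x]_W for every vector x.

Let M have columns bj and N have columns fj. Then for every x, N [x]_D = x = M [x]_W, so P = N^(-1) M.
Since det N = -1, N^(-1) has integer entries; multiplying gives P = [[1, -2], [1, 1]].

[[1, -2], [1, 1]]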